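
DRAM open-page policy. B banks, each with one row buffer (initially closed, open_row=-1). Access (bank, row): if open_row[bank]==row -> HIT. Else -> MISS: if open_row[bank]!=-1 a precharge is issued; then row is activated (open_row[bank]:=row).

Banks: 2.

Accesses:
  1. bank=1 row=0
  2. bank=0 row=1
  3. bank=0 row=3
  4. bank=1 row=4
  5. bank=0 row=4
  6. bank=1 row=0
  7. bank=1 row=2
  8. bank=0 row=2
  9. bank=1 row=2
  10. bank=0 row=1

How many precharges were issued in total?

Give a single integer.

Acc 1: bank1 row0 -> MISS (open row0); precharges=0
Acc 2: bank0 row1 -> MISS (open row1); precharges=0
Acc 3: bank0 row3 -> MISS (open row3); precharges=1
Acc 4: bank1 row4 -> MISS (open row4); precharges=2
Acc 5: bank0 row4 -> MISS (open row4); precharges=3
Acc 6: bank1 row0 -> MISS (open row0); precharges=4
Acc 7: bank1 row2 -> MISS (open row2); precharges=5
Acc 8: bank0 row2 -> MISS (open row2); precharges=6
Acc 9: bank1 row2 -> HIT
Acc 10: bank0 row1 -> MISS (open row1); precharges=7

Answer: 7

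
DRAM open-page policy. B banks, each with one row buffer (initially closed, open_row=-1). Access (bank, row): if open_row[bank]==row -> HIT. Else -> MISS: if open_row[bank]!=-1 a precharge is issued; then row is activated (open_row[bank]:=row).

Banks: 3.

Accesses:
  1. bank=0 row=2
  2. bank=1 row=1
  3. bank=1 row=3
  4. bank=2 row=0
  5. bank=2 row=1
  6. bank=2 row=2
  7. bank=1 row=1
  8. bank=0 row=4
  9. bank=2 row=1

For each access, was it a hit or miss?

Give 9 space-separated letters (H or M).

Acc 1: bank0 row2 -> MISS (open row2); precharges=0
Acc 2: bank1 row1 -> MISS (open row1); precharges=0
Acc 3: bank1 row3 -> MISS (open row3); precharges=1
Acc 4: bank2 row0 -> MISS (open row0); precharges=1
Acc 5: bank2 row1 -> MISS (open row1); precharges=2
Acc 6: bank2 row2 -> MISS (open row2); precharges=3
Acc 7: bank1 row1 -> MISS (open row1); precharges=4
Acc 8: bank0 row4 -> MISS (open row4); precharges=5
Acc 9: bank2 row1 -> MISS (open row1); precharges=6

Answer: M M M M M M M M M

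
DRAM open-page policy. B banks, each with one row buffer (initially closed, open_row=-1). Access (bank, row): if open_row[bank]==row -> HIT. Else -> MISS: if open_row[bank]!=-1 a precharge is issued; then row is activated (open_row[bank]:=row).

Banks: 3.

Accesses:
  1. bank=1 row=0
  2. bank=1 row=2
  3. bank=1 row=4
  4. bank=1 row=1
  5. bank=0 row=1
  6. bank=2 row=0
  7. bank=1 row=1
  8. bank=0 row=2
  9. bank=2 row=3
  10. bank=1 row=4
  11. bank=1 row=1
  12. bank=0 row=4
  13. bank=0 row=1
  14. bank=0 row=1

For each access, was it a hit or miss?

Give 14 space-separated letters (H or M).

Acc 1: bank1 row0 -> MISS (open row0); precharges=0
Acc 2: bank1 row2 -> MISS (open row2); precharges=1
Acc 3: bank1 row4 -> MISS (open row4); precharges=2
Acc 4: bank1 row1 -> MISS (open row1); precharges=3
Acc 5: bank0 row1 -> MISS (open row1); precharges=3
Acc 6: bank2 row0 -> MISS (open row0); precharges=3
Acc 7: bank1 row1 -> HIT
Acc 8: bank0 row2 -> MISS (open row2); precharges=4
Acc 9: bank2 row3 -> MISS (open row3); precharges=5
Acc 10: bank1 row4 -> MISS (open row4); precharges=6
Acc 11: bank1 row1 -> MISS (open row1); precharges=7
Acc 12: bank0 row4 -> MISS (open row4); precharges=8
Acc 13: bank0 row1 -> MISS (open row1); precharges=9
Acc 14: bank0 row1 -> HIT

Answer: M M M M M M H M M M M M M H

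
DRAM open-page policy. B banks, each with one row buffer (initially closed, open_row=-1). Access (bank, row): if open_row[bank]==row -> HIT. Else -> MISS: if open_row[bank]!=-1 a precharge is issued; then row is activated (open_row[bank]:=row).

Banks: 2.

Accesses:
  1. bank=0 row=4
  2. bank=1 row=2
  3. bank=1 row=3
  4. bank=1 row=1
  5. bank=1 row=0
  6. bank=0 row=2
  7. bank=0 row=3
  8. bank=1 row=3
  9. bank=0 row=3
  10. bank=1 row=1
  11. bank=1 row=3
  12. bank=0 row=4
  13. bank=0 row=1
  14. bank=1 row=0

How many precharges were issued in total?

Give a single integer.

Acc 1: bank0 row4 -> MISS (open row4); precharges=0
Acc 2: bank1 row2 -> MISS (open row2); precharges=0
Acc 3: bank1 row3 -> MISS (open row3); precharges=1
Acc 4: bank1 row1 -> MISS (open row1); precharges=2
Acc 5: bank1 row0 -> MISS (open row0); precharges=3
Acc 6: bank0 row2 -> MISS (open row2); precharges=4
Acc 7: bank0 row3 -> MISS (open row3); precharges=5
Acc 8: bank1 row3 -> MISS (open row3); precharges=6
Acc 9: bank0 row3 -> HIT
Acc 10: bank1 row1 -> MISS (open row1); precharges=7
Acc 11: bank1 row3 -> MISS (open row3); precharges=8
Acc 12: bank0 row4 -> MISS (open row4); precharges=9
Acc 13: bank0 row1 -> MISS (open row1); precharges=10
Acc 14: bank1 row0 -> MISS (open row0); precharges=11

Answer: 11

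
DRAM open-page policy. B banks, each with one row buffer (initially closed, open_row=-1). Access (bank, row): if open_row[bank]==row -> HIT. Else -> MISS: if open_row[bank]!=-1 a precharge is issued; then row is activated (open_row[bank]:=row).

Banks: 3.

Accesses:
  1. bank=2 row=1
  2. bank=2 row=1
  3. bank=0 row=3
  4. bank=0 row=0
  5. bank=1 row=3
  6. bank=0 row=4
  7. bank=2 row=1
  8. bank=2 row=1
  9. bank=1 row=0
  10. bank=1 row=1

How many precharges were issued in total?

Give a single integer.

Acc 1: bank2 row1 -> MISS (open row1); precharges=0
Acc 2: bank2 row1 -> HIT
Acc 3: bank0 row3 -> MISS (open row3); precharges=0
Acc 4: bank0 row0 -> MISS (open row0); precharges=1
Acc 5: bank1 row3 -> MISS (open row3); precharges=1
Acc 6: bank0 row4 -> MISS (open row4); precharges=2
Acc 7: bank2 row1 -> HIT
Acc 8: bank2 row1 -> HIT
Acc 9: bank1 row0 -> MISS (open row0); precharges=3
Acc 10: bank1 row1 -> MISS (open row1); precharges=4

Answer: 4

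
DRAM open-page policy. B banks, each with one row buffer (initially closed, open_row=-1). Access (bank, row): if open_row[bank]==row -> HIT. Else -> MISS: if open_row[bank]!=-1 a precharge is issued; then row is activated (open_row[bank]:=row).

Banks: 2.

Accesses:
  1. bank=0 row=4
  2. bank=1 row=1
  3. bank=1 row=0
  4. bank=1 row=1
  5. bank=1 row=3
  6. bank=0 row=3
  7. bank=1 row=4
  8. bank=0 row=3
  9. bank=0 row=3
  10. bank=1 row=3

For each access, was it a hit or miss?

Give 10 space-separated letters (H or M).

Acc 1: bank0 row4 -> MISS (open row4); precharges=0
Acc 2: bank1 row1 -> MISS (open row1); precharges=0
Acc 3: bank1 row0 -> MISS (open row0); precharges=1
Acc 4: bank1 row1 -> MISS (open row1); precharges=2
Acc 5: bank1 row3 -> MISS (open row3); precharges=3
Acc 6: bank0 row3 -> MISS (open row3); precharges=4
Acc 7: bank1 row4 -> MISS (open row4); precharges=5
Acc 8: bank0 row3 -> HIT
Acc 9: bank0 row3 -> HIT
Acc 10: bank1 row3 -> MISS (open row3); precharges=6

Answer: M M M M M M M H H M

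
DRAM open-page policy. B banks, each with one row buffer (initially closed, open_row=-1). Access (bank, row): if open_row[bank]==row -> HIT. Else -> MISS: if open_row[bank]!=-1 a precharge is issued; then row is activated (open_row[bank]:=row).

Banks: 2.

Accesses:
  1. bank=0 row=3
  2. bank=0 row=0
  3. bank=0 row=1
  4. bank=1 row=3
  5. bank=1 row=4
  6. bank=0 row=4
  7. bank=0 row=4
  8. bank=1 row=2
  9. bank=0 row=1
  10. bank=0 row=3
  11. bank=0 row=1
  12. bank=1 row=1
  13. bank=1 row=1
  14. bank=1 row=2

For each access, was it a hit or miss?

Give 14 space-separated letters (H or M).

Acc 1: bank0 row3 -> MISS (open row3); precharges=0
Acc 2: bank0 row0 -> MISS (open row0); precharges=1
Acc 3: bank0 row1 -> MISS (open row1); precharges=2
Acc 4: bank1 row3 -> MISS (open row3); precharges=2
Acc 5: bank1 row4 -> MISS (open row4); precharges=3
Acc 6: bank0 row4 -> MISS (open row4); precharges=4
Acc 7: bank0 row4 -> HIT
Acc 8: bank1 row2 -> MISS (open row2); precharges=5
Acc 9: bank0 row1 -> MISS (open row1); precharges=6
Acc 10: bank0 row3 -> MISS (open row3); precharges=7
Acc 11: bank0 row1 -> MISS (open row1); precharges=8
Acc 12: bank1 row1 -> MISS (open row1); precharges=9
Acc 13: bank1 row1 -> HIT
Acc 14: bank1 row2 -> MISS (open row2); precharges=10

Answer: M M M M M M H M M M M M H M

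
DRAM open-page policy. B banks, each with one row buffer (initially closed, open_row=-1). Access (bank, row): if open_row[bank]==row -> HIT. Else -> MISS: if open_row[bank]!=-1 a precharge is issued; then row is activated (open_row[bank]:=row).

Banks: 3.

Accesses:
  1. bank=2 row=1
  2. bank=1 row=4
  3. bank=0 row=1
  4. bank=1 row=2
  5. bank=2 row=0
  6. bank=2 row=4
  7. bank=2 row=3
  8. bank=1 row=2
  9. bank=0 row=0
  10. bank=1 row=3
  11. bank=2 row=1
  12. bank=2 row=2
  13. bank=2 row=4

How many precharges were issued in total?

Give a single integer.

Answer: 9

Derivation:
Acc 1: bank2 row1 -> MISS (open row1); precharges=0
Acc 2: bank1 row4 -> MISS (open row4); precharges=0
Acc 3: bank0 row1 -> MISS (open row1); precharges=0
Acc 4: bank1 row2 -> MISS (open row2); precharges=1
Acc 5: bank2 row0 -> MISS (open row0); precharges=2
Acc 6: bank2 row4 -> MISS (open row4); precharges=3
Acc 7: bank2 row3 -> MISS (open row3); precharges=4
Acc 8: bank1 row2 -> HIT
Acc 9: bank0 row0 -> MISS (open row0); precharges=5
Acc 10: bank1 row3 -> MISS (open row3); precharges=6
Acc 11: bank2 row1 -> MISS (open row1); precharges=7
Acc 12: bank2 row2 -> MISS (open row2); precharges=8
Acc 13: bank2 row4 -> MISS (open row4); precharges=9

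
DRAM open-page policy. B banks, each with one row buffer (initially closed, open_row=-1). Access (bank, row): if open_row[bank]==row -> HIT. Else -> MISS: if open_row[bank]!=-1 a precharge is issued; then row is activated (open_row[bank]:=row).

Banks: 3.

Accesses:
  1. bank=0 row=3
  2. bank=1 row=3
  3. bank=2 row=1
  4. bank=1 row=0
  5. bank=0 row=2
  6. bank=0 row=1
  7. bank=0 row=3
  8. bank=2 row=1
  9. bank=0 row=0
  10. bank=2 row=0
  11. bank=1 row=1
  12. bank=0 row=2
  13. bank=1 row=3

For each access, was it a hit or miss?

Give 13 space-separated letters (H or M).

Acc 1: bank0 row3 -> MISS (open row3); precharges=0
Acc 2: bank1 row3 -> MISS (open row3); precharges=0
Acc 3: bank2 row1 -> MISS (open row1); precharges=0
Acc 4: bank1 row0 -> MISS (open row0); precharges=1
Acc 5: bank0 row2 -> MISS (open row2); precharges=2
Acc 6: bank0 row1 -> MISS (open row1); precharges=3
Acc 7: bank0 row3 -> MISS (open row3); precharges=4
Acc 8: bank2 row1 -> HIT
Acc 9: bank0 row0 -> MISS (open row0); precharges=5
Acc 10: bank2 row0 -> MISS (open row0); precharges=6
Acc 11: bank1 row1 -> MISS (open row1); precharges=7
Acc 12: bank0 row2 -> MISS (open row2); precharges=8
Acc 13: bank1 row3 -> MISS (open row3); precharges=9

Answer: M M M M M M M H M M M M M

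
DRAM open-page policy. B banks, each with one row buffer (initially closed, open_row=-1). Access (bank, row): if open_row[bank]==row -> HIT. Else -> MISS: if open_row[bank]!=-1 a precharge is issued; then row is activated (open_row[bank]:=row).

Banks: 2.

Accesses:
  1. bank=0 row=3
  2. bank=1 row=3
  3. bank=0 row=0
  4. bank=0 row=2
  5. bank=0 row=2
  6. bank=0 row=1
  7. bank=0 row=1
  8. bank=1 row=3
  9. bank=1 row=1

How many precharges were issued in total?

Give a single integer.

Acc 1: bank0 row3 -> MISS (open row3); precharges=0
Acc 2: bank1 row3 -> MISS (open row3); precharges=0
Acc 3: bank0 row0 -> MISS (open row0); precharges=1
Acc 4: bank0 row2 -> MISS (open row2); precharges=2
Acc 5: bank0 row2 -> HIT
Acc 6: bank0 row1 -> MISS (open row1); precharges=3
Acc 7: bank0 row1 -> HIT
Acc 8: bank1 row3 -> HIT
Acc 9: bank1 row1 -> MISS (open row1); precharges=4

Answer: 4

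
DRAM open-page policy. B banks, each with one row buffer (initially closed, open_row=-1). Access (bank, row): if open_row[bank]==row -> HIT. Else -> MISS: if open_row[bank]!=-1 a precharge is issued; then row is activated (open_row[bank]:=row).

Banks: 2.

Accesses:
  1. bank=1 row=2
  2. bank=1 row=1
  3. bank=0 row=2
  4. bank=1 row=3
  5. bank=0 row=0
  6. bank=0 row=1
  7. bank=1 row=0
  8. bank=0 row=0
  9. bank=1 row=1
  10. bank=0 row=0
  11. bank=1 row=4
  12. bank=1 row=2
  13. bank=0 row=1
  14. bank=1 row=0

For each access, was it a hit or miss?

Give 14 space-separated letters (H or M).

Acc 1: bank1 row2 -> MISS (open row2); precharges=0
Acc 2: bank1 row1 -> MISS (open row1); precharges=1
Acc 3: bank0 row2 -> MISS (open row2); precharges=1
Acc 4: bank1 row3 -> MISS (open row3); precharges=2
Acc 5: bank0 row0 -> MISS (open row0); precharges=3
Acc 6: bank0 row1 -> MISS (open row1); precharges=4
Acc 7: bank1 row0 -> MISS (open row0); precharges=5
Acc 8: bank0 row0 -> MISS (open row0); precharges=6
Acc 9: bank1 row1 -> MISS (open row1); precharges=7
Acc 10: bank0 row0 -> HIT
Acc 11: bank1 row4 -> MISS (open row4); precharges=8
Acc 12: bank1 row2 -> MISS (open row2); precharges=9
Acc 13: bank0 row1 -> MISS (open row1); precharges=10
Acc 14: bank1 row0 -> MISS (open row0); precharges=11

Answer: M M M M M M M M M H M M M M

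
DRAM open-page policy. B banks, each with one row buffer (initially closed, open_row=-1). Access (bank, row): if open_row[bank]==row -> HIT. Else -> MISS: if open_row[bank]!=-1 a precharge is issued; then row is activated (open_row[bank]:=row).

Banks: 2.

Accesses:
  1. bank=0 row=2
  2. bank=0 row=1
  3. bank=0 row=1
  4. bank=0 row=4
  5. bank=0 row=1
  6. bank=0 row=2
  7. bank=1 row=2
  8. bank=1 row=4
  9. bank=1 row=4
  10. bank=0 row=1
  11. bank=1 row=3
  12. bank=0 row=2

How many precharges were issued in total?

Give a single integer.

Acc 1: bank0 row2 -> MISS (open row2); precharges=0
Acc 2: bank0 row1 -> MISS (open row1); precharges=1
Acc 3: bank0 row1 -> HIT
Acc 4: bank0 row4 -> MISS (open row4); precharges=2
Acc 5: bank0 row1 -> MISS (open row1); precharges=3
Acc 6: bank0 row2 -> MISS (open row2); precharges=4
Acc 7: bank1 row2 -> MISS (open row2); precharges=4
Acc 8: bank1 row4 -> MISS (open row4); precharges=5
Acc 9: bank1 row4 -> HIT
Acc 10: bank0 row1 -> MISS (open row1); precharges=6
Acc 11: bank1 row3 -> MISS (open row3); precharges=7
Acc 12: bank0 row2 -> MISS (open row2); precharges=8

Answer: 8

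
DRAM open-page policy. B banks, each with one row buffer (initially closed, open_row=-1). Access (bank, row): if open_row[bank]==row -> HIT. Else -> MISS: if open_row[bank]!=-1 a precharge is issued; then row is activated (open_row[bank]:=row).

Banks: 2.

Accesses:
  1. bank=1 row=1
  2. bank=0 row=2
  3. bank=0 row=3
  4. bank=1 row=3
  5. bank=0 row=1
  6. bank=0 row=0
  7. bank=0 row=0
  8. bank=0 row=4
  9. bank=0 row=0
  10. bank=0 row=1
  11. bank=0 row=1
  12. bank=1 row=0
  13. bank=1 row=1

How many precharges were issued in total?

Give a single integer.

Answer: 9

Derivation:
Acc 1: bank1 row1 -> MISS (open row1); precharges=0
Acc 2: bank0 row2 -> MISS (open row2); precharges=0
Acc 3: bank0 row3 -> MISS (open row3); precharges=1
Acc 4: bank1 row3 -> MISS (open row3); precharges=2
Acc 5: bank0 row1 -> MISS (open row1); precharges=3
Acc 6: bank0 row0 -> MISS (open row0); precharges=4
Acc 7: bank0 row0 -> HIT
Acc 8: bank0 row4 -> MISS (open row4); precharges=5
Acc 9: bank0 row0 -> MISS (open row0); precharges=6
Acc 10: bank0 row1 -> MISS (open row1); precharges=7
Acc 11: bank0 row1 -> HIT
Acc 12: bank1 row0 -> MISS (open row0); precharges=8
Acc 13: bank1 row1 -> MISS (open row1); precharges=9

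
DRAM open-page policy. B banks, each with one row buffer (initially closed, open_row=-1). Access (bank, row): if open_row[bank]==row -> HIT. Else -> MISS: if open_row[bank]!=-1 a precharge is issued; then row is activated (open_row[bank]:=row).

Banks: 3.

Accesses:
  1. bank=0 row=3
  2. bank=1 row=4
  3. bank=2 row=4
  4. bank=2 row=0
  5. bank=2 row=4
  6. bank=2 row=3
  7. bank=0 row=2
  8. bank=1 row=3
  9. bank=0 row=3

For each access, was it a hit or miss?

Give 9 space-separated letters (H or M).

Acc 1: bank0 row3 -> MISS (open row3); precharges=0
Acc 2: bank1 row4 -> MISS (open row4); precharges=0
Acc 3: bank2 row4 -> MISS (open row4); precharges=0
Acc 4: bank2 row0 -> MISS (open row0); precharges=1
Acc 5: bank2 row4 -> MISS (open row4); precharges=2
Acc 6: bank2 row3 -> MISS (open row3); precharges=3
Acc 7: bank0 row2 -> MISS (open row2); precharges=4
Acc 8: bank1 row3 -> MISS (open row3); precharges=5
Acc 9: bank0 row3 -> MISS (open row3); precharges=6

Answer: M M M M M M M M M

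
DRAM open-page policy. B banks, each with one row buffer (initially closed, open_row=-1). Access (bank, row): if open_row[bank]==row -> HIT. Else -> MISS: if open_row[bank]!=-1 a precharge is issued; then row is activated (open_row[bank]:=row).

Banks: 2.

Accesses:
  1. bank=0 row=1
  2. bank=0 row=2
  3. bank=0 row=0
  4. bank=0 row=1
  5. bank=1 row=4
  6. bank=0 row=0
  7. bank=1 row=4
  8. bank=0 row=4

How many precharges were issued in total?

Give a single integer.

Acc 1: bank0 row1 -> MISS (open row1); precharges=0
Acc 2: bank0 row2 -> MISS (open row2); precharges=1
Acc 3: bank0 row0 -> MISS (open row0); precharges=2
Acc 4: bank0 row1 -> MISS (open row1); precharges=3
Acc 5: bank1 row4 -> MISS (open row4); precharges=3
Acc 6: bank0 row0 -> MISS (open row0); precharges=4
Acc 7: bank1 row4 -> HIT
Acc 8: bank0 row4 -> MISS (open row4); precharges=5

Answer: 5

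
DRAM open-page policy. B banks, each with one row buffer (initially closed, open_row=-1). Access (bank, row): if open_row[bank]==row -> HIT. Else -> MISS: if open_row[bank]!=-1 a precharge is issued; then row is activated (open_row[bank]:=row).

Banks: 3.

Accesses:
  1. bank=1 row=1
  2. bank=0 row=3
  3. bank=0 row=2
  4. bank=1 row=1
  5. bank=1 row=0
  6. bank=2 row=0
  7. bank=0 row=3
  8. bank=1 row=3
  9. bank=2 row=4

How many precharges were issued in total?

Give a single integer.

Acc 1: bank1 row1 -> MISS (open row1); precharges=0
Acc 2: bank0 row3 -> MISS (open row3); precharges=0
Acc 3: bank0 row2 -> MISS (open row2); precharges=1
Acc 4: bank1 row1 -> HIT
Acc 5: bank1 row0 -> MISS (open row0); precharges=2
Acc 6: bank2 row0 -> MISS (open row0); precharges=2
Acc 7: bank0 row3 -> MISS (open row3); precharges=3
Acc 8: bank1 row3 -> MISS (open row3); precharges=4
Acc 9: bank2 row4 -> MISS (open row4); precharges=5

Answer: 5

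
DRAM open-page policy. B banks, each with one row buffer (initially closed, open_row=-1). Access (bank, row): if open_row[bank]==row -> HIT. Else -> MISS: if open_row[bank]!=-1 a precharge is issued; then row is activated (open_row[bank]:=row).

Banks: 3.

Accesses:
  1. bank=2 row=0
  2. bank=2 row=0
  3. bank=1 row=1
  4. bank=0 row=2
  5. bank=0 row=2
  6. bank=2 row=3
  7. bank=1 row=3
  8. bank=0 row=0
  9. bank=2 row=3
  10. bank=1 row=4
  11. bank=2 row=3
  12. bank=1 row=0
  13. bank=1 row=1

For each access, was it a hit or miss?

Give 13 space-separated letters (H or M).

Answer: M H M M H M M M H M H M M

Derivation:
Acc 1: bank2 row0 -> MISS (open row0); precharges=0
Acc 2: bank2 row0 -> HIT
Acc 3: bank1 row1 -> MISS (open row1); precharges=0
Acc 4: bank0 row2 -> MISS (open row2); precharges=0
Acc 5: bank0 row2 -> HIT
Acc 6: bank2 row3 -> MISS (open row3); precharges=1
Acc 7: bank1 row3 -> MISS (open row3); precharges=2
Acc 8: bank0 row0 -> MISS (open row0); precharges=3
Acc 9: bank2 row3 -> HIT
Acc 10: bank1 row4 -> MISS (open row4); precharges=4
Acc 11: bank2 row3 -> HIT
Acc 12: bank1 row0 -> MISS (open row0); precharges=5
Acc 13: bank1 row1 -> MISS (open row1); precharges=6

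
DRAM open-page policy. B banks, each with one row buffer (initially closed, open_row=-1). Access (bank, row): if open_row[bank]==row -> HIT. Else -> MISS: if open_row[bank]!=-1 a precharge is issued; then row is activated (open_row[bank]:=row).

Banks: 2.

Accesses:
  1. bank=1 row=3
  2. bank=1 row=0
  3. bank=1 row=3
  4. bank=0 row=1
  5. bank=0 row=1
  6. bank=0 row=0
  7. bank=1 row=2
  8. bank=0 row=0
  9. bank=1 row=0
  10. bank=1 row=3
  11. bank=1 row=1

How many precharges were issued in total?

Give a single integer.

Answer: 7

Derivation:
Acc 1: bank1 row3 -> MISS (open row3); precharges=0
Acc 2: bank1 row0 -> MISS (open row0); precharges=1
Acc 3: bank1 row3 -> MISS (open row3); precharges=2
Acc 4: bank0 row1 -> MISS (open row1); precharges=2
Acc 5: bank0 row1 -> HIT
Acc 6: bank0 row0 -> MISS (open row0); precharges=3
Acc 7: bank1 row2 -> MISS (open row2); precharges=4
Acc 8: bank0 row0 -> HIT
Acc 9: bank1 row0 -> MISS (open row0); precharges=5
Acc 10: bank1 row3 -> MISS (open row3); precharges=6
Acc 11: bank1 row1 -> MISS (open row1); precharges=7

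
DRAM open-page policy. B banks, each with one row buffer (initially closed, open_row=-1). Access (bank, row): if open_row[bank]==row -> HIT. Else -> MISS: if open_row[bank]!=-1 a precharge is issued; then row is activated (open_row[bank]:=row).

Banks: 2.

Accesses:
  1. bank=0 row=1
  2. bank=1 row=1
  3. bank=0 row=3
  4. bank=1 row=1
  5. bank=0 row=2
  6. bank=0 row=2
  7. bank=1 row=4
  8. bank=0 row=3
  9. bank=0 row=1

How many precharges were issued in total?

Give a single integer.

Acc 1: bank0 row1 -> MISS (open row1); precharges=0
Acc 2: bank1 row1 -> MISS (open row1); precharges=0
Acc 3: bank0 row3 -> MISS (open row3); precharges=1
Acc 4: bank1 row1 -> HIT
Acc 5: bank0 row2 -> MISS (open row2); precharges=2
Acc 6: bank0 row2 -> HIT
Acc 7: bank1 row4 -> MISS (open row4); precharges=3
Acc 8: bank0 row3 -> MISS (open row3); precharges=4
Acc 9: bank0 row1 -> MISS (open row1); precharges=5

Answer: 5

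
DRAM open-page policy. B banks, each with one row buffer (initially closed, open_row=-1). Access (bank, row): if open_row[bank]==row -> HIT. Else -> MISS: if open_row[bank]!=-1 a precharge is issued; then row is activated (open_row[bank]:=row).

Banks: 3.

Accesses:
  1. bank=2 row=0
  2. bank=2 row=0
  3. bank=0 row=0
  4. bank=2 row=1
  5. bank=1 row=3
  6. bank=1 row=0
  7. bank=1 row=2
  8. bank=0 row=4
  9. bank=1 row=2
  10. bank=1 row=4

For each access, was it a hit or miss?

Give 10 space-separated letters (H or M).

Answer: M H M M M M M M H M

Derivation:
Acc 1: bank2 row0 -> MISS (open row0); precharges=0
Acc 2: bank2 row0 -> HIT
Acc 3: bank0 row0 -> MISS (open row0); precharges=0
Acc 4: bank2 row1 -> MISS (open row1); precharges=1
Acc 5: bank1 row3 -> MISS (open row3); precharges=1
Acc 6: bank1 row0 -> MISS (open row0); precharges=2
Acc 7: bank1 row2 -> MISS (open row2); precharges=3
Acc 8: bank0 row4 -> MISS (open row4); precharges=4
Acc 9: bank1 row2 -> HIT
Acc 10: bank1 row4 -> MISS (open row4); precharges=5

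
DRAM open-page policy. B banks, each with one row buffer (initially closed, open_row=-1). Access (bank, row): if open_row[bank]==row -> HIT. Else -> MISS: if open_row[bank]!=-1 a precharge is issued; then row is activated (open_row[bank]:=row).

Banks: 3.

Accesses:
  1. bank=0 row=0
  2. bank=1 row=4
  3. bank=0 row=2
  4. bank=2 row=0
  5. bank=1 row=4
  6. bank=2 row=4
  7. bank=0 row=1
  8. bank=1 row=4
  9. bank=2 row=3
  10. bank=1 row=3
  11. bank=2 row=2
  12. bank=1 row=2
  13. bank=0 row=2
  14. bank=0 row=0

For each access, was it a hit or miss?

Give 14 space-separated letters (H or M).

Answer: M M M M H M M H M M M M M M

Derivation:
Acc 1: bank0 row0 -> MISS (open row0); precharges=0
Acc 2: bank1 row4 -> MISS (open row4); precharges=0
Acc 3: bank0 row2 -> MISS (open row2); precharges=1
Acc 4: bank2 row0 -> MISS (open row0); precharges=1
Acc 5: bank1 row4 -> HIT
Acc 6: bank2 row4 -> MISS (open row4); precharges=2
Acc 7: bank0 row1 -> MISS (open row1); precharges=3
Acc 8: bank1 row4 -> HIT
Acc 9: bank2 row3 -> MISS (open row3); precharges=4
Acc 10: bank1 row3 -> MISS (open row3); precharges=5
Acc 11: bank2 row2 -> MISS (open row2); precharges=6
Acc 12: bank1 row2 -> MISS (open row2); precharges=7
Acc 13: bank0 row2 -> MISS (open row2); precharges=8
Acc 14: bank0 row0 -> MISS (open row0); precharges=9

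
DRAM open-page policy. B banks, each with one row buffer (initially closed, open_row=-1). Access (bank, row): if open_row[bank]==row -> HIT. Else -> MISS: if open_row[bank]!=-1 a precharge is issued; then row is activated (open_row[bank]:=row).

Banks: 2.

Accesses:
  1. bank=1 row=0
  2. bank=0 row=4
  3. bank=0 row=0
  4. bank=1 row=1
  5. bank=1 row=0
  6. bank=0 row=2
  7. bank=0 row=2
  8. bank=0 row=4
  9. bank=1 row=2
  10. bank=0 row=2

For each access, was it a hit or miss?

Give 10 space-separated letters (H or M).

Answer: M M M M M M H M M M

Derivation:
Acc 1: bank1 row0 -> MISS (open row0); precharges=0
Acc 2: bank0 row4 -> MISS (open row4); precharges=0
Acc 3: bank0 row0 -> MISS (open row0); precharges=1
Acc 4: bank1 row1 -> MISS (open row1); precharges=2
Acc 5: bank1 row0 -> MISS (open row0); precharges=3
Acc 6: bank0 row2 -> MISS (open row2); precharges=4
Acc 7: bank0 row2 -> HIT
Acc 8: bank0 row4 -> MISS (open row4); precharges=5
Acc 9: bank1 row2 -> MISS (open row2); precharges=6
Acc 10: bank0 row2 -> MISS (open row2); precharges=7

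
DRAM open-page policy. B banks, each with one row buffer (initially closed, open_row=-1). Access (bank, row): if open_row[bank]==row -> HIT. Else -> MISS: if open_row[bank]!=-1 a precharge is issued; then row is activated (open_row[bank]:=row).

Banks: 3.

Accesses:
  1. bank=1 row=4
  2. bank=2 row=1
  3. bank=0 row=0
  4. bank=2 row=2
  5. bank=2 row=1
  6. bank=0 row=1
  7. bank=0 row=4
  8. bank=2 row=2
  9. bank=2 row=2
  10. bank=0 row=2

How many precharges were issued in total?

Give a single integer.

Answer: 6

Derivation:
Acc 1: bank1 row4 -> MISS (open row4); precharges=0
Acc 2: bank2 row1 -> MISS (open row1); precharges=0
Acc 3: bank0 row0 -> MISS (open row0); precharges=0
Acc 4: bank2 row2 -> MISS (open row2); precharges=1
Acc 5: bank2 row1 -> MISS (open row1); precharges=2
Acc 6: bank0 row1 -> MISS (open row1); precharges=3
Acc 7: bank0 row4 -> MISS (open row4); precharges=4
Acc 8: bank2 row2 -> MISS (open row2); precharges=5
Acc 9: bank2 row2 -> HIT
Acc 10: bank0 row2 -> MISS (open row2); precharges=6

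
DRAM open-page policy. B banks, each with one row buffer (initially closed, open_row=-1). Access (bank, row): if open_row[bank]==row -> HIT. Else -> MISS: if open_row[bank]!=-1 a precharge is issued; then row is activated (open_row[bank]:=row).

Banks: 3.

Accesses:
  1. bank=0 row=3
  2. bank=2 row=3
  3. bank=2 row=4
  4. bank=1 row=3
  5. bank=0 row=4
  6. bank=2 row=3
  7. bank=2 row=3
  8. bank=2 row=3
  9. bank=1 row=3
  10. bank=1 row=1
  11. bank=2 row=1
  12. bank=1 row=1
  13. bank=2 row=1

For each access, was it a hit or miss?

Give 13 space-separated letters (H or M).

Answer: M M M M M M H H H M M H H

Derivation:
Acc 1: bank0 row3 -> MISS (open row3); precharges=0
Acc 2: bank2 row3 -> MISS (open row3); precharges=0
Acc 3: bank2 row4 -> MISS (open row4); precharges=1
Acc 4: bank1 row3 -> MISS (open row3); precharges=1
Acc 5: bank0 row4 -> MISS (open row4); precharges=2
Acc 6: bank2 row3 -> MISS (open row3); precharges=3
Acc 7: bank2 row3 -> HIT
Acc 8: bank2 row3 -> HIT
Acc 9: bank1 row3 -> HIT
Acc 10: bank1 row1 -> MISS (open row1); precharges=4
Acc 11: bank2 row1 -> MISS (open row1); precharges=5
Acc 12: bank1 row1 -> HIT
Acc 13: bank2 row1 -> HIT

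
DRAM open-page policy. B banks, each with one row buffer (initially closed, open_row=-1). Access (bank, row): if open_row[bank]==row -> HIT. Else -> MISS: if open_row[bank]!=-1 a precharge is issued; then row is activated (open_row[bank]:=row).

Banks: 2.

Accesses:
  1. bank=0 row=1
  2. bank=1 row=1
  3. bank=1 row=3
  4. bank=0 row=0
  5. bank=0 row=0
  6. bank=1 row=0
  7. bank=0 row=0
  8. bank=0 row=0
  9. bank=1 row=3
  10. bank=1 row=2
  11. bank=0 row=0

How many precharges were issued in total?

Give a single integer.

Answer: 5

Derivation:
Acc 1: bank0 row1 -> MISS (open row1); precharges=0
Acc 2: bank1 row1 -> MISS (open row1); precharges=0
Acc 3: bank1 row3 -> MISS (open row3); precharges=1
Acc 4: bank0 row0 -> MISS (open row0); precharges=2
Acc 5: bank0 row0 -> HIT
Acc 6: bank1 row0 -> MISS (open row0); precharges=3
Acc 7: bank0 row0 -> HIT
Acc 8: bank0 row0 -> HIT
Acc 9: bank1 row3 -> MISS (open row3); precharges=4
Acc 10: bank1 row2 -> MISS (open row2); precharges=5
Acc 11: bank0 row0 -> HIT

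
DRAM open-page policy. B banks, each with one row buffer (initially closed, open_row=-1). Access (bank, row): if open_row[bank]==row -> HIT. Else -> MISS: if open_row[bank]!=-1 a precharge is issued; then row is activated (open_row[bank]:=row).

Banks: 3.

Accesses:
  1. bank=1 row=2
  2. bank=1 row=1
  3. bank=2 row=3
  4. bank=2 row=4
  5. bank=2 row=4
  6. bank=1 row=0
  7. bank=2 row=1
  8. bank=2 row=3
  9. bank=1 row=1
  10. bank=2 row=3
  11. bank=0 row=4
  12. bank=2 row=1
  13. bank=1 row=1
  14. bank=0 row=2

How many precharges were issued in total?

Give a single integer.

Answer: 8

Derivation:
Acc 1: bank1 row2 -> MISS (open row2); precharges=0
Acc 2: bank1 row1 -> MISS (open row1); precharges=1
Acc 3: bank2 row3 -> MISS (open row3); precharges=1
Acc 4: bank2 row4 -> MISS (open row4); precharges=2
Acc 5: bank2 row4 -> HIT
Acc 6: bank1 row0 -> MISS (open row0); precharges=3
Acc 7: bank2 row1 -> MISS (open row1); precharges=4
Acc 8: bank2 row3 -> MISS (open row3); precharges=5
Acc 9: bank1 row1 -> MISS (open row1); precharges=6
Acc 10: bank2 row3 -> HIT
Acc 11: bank0 row4 -> MISS (open row4); precharges=6
Acc 12: bank2 row1 -> MISS (open row1); precharges=7
Acc 13: bank1 row1 -> HIT
Acc 14: bank0 row2 -> MISS (open row2); precharges=8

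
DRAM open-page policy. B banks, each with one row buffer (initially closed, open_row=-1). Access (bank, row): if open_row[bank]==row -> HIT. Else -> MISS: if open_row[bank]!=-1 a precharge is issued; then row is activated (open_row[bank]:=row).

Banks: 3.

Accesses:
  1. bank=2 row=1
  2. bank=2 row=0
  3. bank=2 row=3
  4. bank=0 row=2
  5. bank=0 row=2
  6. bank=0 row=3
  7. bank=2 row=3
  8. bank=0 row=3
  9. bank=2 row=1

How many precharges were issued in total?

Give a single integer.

Answer: 4

Derivation:
Acc 1: bank2 row1 -> MISS (open row1); precharges=0
Acc 2: bank2 row0 -> MISS (open row0); precharges=1
Acc 3: bank2 row3 -> MISS (open row3); precharges=2
Acc 4: bank0 row2 -> MISS (open row2); precharges=2
Acc 5: bank0 row2 -> HIT
Acc 6: bank0 row3 -> MISS (open row3); precharges=3
Acc 7: bank2 row3 -> HIT
Acc 8: bank0 row3 -> HIT
Acc 9: bank2 row1 -> MISS (open row1); precharges=4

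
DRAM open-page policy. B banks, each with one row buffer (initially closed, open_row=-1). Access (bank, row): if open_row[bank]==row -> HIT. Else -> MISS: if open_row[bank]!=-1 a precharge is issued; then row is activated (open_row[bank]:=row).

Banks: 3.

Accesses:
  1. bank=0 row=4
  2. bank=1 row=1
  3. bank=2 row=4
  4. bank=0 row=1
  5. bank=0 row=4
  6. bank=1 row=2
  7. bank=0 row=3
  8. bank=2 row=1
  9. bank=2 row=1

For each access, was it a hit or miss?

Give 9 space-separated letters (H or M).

Answer: M M M M M M M M H

Derivation:
Acc 1: bank0 row4 -> MISS (open row4); precharges=0
Acc 2: bank1 row1 -> MISS (open row1); precharges=0
Acc 3: bank2 row4 -> MISS (open row4); precharges=0
Acc 4: bank0 row1 -> MISS (open row1); precharges=1
Acc 5: bank0 row4 -> MISS (open row4); precharges=2
Acc 6: bank1 row2 -> MISS (open row2); precharges=3
Acc 7: bank0 row3 -> MISS (open row3); precharges=4
Acc 8: bank2 row1 -> MISS (open row1); precharges=5
Acc 9: bank2 row1 -> HIT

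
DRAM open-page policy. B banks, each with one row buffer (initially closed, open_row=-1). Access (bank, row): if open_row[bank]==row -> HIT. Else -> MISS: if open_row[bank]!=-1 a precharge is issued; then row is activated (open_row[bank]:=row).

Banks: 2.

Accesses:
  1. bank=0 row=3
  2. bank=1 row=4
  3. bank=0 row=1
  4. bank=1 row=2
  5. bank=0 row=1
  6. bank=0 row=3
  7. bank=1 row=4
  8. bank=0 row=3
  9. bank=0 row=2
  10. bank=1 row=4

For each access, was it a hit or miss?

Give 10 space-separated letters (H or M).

Answer: M M M M H M M H M H

Derivation:
Acc 1: bank0 row3 -> MISS (open row3); precharges=0
Acc 2: bank1 row4 -> MISS (open row4); precharges=0
Acc 3: bank0 row1 -> MISS (open row1); precharges=1
Acc 4: bank1 row2 -> MISS (open row2); precharges=2
Acc 5: bank0 row1 -> HIT
Acc 6: bank0 row3 -> MISS (open row3); precharges=3
Acc 7: bank1 row4 -> MISS (open row4); precharges=4
Acc 8: bank0 row3 -> HIT
Acc 9: bank0 row2 -> MISS (open row2); precharges=5
Acc 10: bank1 row4 -> HIT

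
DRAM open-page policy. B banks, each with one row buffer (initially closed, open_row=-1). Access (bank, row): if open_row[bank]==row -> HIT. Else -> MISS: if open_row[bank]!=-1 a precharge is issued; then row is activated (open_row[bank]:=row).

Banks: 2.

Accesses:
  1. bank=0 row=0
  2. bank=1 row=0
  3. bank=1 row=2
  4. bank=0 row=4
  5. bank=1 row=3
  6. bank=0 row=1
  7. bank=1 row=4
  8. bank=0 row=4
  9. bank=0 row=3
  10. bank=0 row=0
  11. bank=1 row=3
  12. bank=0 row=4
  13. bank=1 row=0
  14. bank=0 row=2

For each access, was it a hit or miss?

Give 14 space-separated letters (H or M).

Answer: M M M M M M M M M M M M M M

Derivation:
Acc 1: bank0 row0 -> MISS (open row0); precharges=0
Acc 2: bank1 row0 -> MISS (open row0); precharges=0
Acc 3: bank1 row2 -> MISS (open row2); precharges=1
Acc 4: bank0 row4 -> MISS (open row4); precharges=2
Acc 5: bank1 row3 -> MISS (open row3); precharges=3
Acc 6: bank0 row1 -> MISS (open row1); precharges=4
Acc 7: bank1 row4 -> MISS (open row4); precharges=5
Acc 8: bank0 row4 -> MISS (open row4); precharges=6
Acc 9: bank0 row3 -> MISS (open row3); precharges=7
Acc 10: bank0 row0 -> MISS (open row0); precharges=8
Acc 11: bank1 row3 -> MISS (open row3); precharges=9
Acc 12: bank0 row4 -> MISS (open row4); precharges=10
Acc 13: bank1 row0 -> MISS (open row0); precharges=11
Acc 14: bank0 row2 -> MISS (open row2); precharges=12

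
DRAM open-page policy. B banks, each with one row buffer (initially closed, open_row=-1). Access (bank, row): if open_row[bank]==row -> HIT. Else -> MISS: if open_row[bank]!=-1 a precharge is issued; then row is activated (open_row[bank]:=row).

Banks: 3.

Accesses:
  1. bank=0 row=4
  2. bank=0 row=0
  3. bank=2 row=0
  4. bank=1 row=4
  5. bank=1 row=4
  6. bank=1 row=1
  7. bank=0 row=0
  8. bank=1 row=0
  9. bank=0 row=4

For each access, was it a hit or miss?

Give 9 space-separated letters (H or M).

Answer: M M M M H M H M M

Derivation:
Acc 1: bank0 row4 -> MISS (open row4); precharges=0
Acc 2: bank0 row0 -> MISS (open row0); precharges=1
Acc 3: bank2 row0 -> MISS (open row0); precharges=1
Acc 4: bank1 row4 -> MISS (open row4); precharges=1
Acc 5: bank1 row4 -> HIT
Acc 6: bank1 row1 -> MISS (open row1); precharges=2
Acc 7: bank0 row0 -> HIT
Acc 8: bank1 row0 -> MISS (open row0); precharges=3
Acc 9: bank0 row4 -> MISS (open row4); precharges=4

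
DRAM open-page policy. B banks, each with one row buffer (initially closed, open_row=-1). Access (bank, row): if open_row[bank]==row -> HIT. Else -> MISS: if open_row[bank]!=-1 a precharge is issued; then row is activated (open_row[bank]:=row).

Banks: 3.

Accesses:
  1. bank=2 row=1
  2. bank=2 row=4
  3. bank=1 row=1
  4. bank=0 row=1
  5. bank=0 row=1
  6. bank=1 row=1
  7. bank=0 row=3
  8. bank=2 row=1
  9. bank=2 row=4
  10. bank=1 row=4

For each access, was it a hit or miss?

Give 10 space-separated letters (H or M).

Answer: M M M M H H M M M M

Derivation:
Acc 1: bank2 row1 -> MISS (open row1); precharges=0
Acc 2: bank2 row4 -> MISS (open row4); precharges=1
Acc 3: bank1 row1 -> MISS (open row1); precharges=1
Acc 4: bank0 row1 -> MISS (open row1); precharges=1
Acc 5: bank0 row1 -> HIT
Acc 6: bank1 row1 -> HIT
Acc 7: bank0 row3 -> MISS (open row3); precharges=2
Acc 8: bank2 row1 -> MISS (open row1); precharges=3
Acc 9: bank2 row4 -> MISS (open row4); precharges=4
Acc 10: bank1 row4 -> MISS (open row4); precharges=5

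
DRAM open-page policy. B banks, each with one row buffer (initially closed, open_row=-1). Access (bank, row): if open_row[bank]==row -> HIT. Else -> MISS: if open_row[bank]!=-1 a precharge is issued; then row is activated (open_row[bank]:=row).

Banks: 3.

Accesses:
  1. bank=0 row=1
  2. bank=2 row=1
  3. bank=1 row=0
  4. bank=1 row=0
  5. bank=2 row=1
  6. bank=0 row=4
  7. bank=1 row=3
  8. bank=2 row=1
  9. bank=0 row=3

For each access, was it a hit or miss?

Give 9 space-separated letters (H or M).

Acc 1: bank0 row1 -> MISS (open row1); precharges=0
Acc 2: bank2 row1 -> MISS (open row1); precharges=0
Acc 3: bank1 row0 -> MISS (open row0); precharges=0
Acc 4: bank1 row0 -> HIT
Acc 5: bank2 row1 -> HIT
Acc 6: bank0 row4 -> MISS (open row4); precharges=1
Acc 7: bank1 row3 -> MISS (open row3); precharges=2
Acc 8: bank2 row1 -> HIT
Acc 9: bank0 row3 -> MISS (open row3); precharges=3

Answer: M M M H H M M H M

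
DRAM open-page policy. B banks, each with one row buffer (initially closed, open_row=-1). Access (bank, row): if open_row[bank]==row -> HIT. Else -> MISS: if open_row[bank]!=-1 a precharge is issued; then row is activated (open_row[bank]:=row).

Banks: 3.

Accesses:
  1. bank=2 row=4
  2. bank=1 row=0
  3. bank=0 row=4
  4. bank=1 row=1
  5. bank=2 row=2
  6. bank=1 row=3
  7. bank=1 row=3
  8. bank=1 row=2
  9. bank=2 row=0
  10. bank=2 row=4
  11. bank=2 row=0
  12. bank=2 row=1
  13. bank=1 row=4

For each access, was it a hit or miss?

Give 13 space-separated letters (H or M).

Answer: M M M M M M H M M M M M M

Derivation:
Acc 1: bank2 row4 -> MISS (open row4); precharges=0
Acc 2: bank1 row0 -> MISS (open row0); precharges=0
Acc 3: bank0 row4 -> MISS (open row4); precharges=0
Acc 4: bank1 row1 -> MISS (open row1); precharges=1
Acc 5: bank2 row2 -> MISS (open row2); precharges=2
Acc 6: bank1 row3 -> MISS (open row3); precharges=3
Acc 7: bank1 row3 -> HIT
Acc 8: bank1 row2 -> MISS (open row2); precharges=4
Acc 9: bank2 row0 -> MISS (open row0); precharges=5
Acc 10: bank2 row4 -> MISS (open row4); precharges=6
Acc 11: bank2 row0 -> MISS (open row0); precharges=7
Acc 12: bank2 row1 -> MISS (open row1); precharges=8
Acc 13: bank1 row4 -> MISS (open row4); precharges=9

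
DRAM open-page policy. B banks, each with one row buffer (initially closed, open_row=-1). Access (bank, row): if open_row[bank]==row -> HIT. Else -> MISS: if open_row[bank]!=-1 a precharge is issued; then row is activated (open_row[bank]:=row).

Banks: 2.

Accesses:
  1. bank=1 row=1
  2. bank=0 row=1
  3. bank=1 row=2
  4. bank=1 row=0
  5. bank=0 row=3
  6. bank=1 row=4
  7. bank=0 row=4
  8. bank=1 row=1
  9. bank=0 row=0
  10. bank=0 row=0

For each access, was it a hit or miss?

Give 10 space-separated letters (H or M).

Answer: M M M M M M M M M H

Derivation:
Acc 1: bank1 row1 -> MISS (open row1); precharges=0
Acc 2: bank0 row1 -> MISS (open row1); precharges=0
Acc 3: bank1 row2 -> MISS (open row2); precharges=1
Acc 4: bank1 row0 -> MISS (open row0); precharges=2
Acc 5: bank0 row3 -> MISS (open row3); precharges=3
Acc 6: bank1 row4 -> MISS (open row4); precharges=4
Acc 7: bank0 row4 -> MISS (open row4); precharges=5
Acc 8: bank1 row1 -> MISS (open row1); precharges=6
Acc 9: bank0 row0 -> MISS (open row0); precharges=7
Acc 10: bank0 row0 -> HIT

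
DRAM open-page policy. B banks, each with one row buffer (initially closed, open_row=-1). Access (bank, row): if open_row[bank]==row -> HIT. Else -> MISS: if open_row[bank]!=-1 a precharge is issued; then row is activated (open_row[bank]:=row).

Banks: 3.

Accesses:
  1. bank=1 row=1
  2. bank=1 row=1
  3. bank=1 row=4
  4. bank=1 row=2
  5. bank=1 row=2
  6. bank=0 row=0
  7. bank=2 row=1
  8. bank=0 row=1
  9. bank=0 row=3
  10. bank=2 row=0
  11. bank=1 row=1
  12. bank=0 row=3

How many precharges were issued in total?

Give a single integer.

Acc 1: bank1 row1 -> MISS (open row1); precharges=0
Acc 2: bank1 row1 -> HIT
Acc 3: bank1 row4 -> MISS (open row4); precharges=1
Acc 4: bank1 row2 -> MISS (open row2); precharges=2
Acc 5: bank1 row2 -> HIT
Acc 6: bank0 row0 -> MISS (open row0); precharges=2
Acc 7: bank2 row1 -> MISS (open row1); precharges=2
Acc 8: bank0 row1 -> MISS (open row1); precharges=3
Acc 9: bank0 row3 -> MISS (open row3); precharges=4
Acc 10: bank2 row0 -> MISS (open row0); precharges=5
Acc 11: bank1 row1 -> MISS (open row1); precharges=6
Acc 12: bank0 row3 -> HIT

Answer: 6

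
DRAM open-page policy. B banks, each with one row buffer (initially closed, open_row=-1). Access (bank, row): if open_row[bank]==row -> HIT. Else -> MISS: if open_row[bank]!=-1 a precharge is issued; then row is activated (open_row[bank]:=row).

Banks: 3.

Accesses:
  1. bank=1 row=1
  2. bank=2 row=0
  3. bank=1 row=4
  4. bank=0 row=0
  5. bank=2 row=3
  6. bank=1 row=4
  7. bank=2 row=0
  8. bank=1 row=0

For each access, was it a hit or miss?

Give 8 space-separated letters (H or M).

Acc 1: bank1 row1 -> MISS (open row1); precharges=0
Acc 2: bank2 row0 -> MISS (open row0); precharges=0
Acc 3: bank1 row4 -> MISS (open row4); precharges=1
Acc 4: bank0 row0 -> MISS (open row0); precharges=1
Acc 5: bank2 row3 -> MISS (open row3); precharges=2
Acc 6: bank1 row4 -> HIT
Acc 7: bank2 row0 -> MISS (open row0); precharges=3
Acc 8: bank1 row0 -> MISS (open row0); precharges=4

Answer: M M M M M H M M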